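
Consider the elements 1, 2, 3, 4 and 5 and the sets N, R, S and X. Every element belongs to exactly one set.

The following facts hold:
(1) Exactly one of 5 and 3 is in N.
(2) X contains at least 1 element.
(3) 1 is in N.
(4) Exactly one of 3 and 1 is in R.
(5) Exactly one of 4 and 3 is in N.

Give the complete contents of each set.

N = {1, 4, 5}; R = {3}; S = {}; X = {2}

From (3): 1 ∈ N.
(4) (exactly one): 3 ∈ R.
(5) (exactly one): 4 ∈ N.
(1) (exactly one): 5 ∈ N.
(2): only 1 candidates remain for X, so all are in.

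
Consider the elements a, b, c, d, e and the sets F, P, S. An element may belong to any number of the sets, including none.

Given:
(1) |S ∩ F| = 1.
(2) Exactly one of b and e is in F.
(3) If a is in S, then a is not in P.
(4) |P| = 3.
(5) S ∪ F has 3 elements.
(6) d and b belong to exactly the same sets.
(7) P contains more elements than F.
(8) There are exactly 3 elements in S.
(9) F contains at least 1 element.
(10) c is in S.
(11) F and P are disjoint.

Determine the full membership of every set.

F = {e}; P = {b, c, d}; S = {a, c, e}

From (10): c ∈ S.
Suppose a ∈ F: no assignment then satisfies all the clues, so a ∉ F.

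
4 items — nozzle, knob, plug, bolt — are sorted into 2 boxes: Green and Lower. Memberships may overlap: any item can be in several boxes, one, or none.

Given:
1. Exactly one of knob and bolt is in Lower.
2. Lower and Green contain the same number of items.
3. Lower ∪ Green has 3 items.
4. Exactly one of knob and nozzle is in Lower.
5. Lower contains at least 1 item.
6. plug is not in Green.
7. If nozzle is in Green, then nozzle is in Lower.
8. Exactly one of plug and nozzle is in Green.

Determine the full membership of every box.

From (6): plug ∉ Green.
(8) (exactly one): nozzle ∈ Green.
(7): nozzle ∈ Lower.
(4) (exactly one): knob ∉ Lower.
(1) (exactly one): bolt ∈ Lower.
Suppose knob ∉ Green: no assignment then satisfies all the clues, so knob ∈ Green.

Green = {knob, nozzle}; Lower = {bolt, nozzle}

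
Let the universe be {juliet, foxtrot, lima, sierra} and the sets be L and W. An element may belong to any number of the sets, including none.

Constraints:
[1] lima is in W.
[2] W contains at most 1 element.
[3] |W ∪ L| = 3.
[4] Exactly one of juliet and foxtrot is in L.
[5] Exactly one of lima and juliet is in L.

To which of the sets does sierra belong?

From (1): lima ∈ W.
(2): W already has 1, so the rest are out.
Suppose sierra ∉ L: no assignment then satisfies all the clues, so sierra ∈ L.

sierra: L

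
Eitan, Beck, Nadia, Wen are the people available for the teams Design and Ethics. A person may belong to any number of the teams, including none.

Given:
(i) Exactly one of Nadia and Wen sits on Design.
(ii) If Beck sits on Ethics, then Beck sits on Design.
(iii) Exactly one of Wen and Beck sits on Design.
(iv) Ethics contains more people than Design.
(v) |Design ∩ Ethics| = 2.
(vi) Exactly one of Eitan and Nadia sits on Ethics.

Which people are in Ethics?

Ethics = {Beck, Nadia, Wen}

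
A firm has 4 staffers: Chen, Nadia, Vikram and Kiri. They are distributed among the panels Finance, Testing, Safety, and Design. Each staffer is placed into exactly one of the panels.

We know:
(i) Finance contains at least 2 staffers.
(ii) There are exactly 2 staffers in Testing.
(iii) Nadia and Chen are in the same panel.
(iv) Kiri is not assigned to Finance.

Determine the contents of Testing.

Testing = {Kiri, Vikram}

From (iv): Kiri ∉ Finance.
Suppose Chen ∈ Testing: no assignment then satisfies all the clues, so Chen ∉ Testing.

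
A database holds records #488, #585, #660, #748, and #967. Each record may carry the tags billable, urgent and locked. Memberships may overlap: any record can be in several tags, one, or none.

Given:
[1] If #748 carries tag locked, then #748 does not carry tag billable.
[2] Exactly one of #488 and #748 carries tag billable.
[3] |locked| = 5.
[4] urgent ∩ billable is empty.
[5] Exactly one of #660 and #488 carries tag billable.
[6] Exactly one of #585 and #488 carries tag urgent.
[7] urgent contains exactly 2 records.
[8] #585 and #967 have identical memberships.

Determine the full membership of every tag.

billable = {#488}; urgent = {#585, #967}; locked = {#488, #585, #660, #748, #967}

(3): only 5 candidates remain for locked, so all are in.
(1): #748 ∉ billable.
(2) (exactly one): #488 ∈ billable.
(4) (disjoint): #488 ∉ urgent.
(5) (exactly one): #660 ∉ billable.
(6) (exactly one): #585 ∈ urgent.
(8): #967 matches #585: #967 ∈ urgent.
(4) (disjoint): #585 ∉ billable.
(4) (disjoint): #967 ∉ billable.
(7): urgent already has 2, so the rest are out.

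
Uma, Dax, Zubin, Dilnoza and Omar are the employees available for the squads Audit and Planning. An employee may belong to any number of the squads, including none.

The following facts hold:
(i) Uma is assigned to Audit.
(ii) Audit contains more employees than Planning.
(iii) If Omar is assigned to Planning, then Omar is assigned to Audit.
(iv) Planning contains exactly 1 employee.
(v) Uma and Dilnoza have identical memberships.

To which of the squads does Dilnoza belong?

From (i): Uma ∈ Audit.
(v): Dilnoza matches Uma: Dilnoza ∈ Audit.
Suppose Dilnoza ∈ Planning: no assignment then satisfies all the clues, so Dilnoza ∉ Planning.

Dilnoza: Audit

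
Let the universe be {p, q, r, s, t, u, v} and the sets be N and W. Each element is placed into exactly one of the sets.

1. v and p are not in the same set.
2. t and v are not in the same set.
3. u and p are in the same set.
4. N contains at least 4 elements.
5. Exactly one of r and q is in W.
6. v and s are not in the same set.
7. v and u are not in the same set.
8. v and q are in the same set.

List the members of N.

N = {p, r, s, t, u}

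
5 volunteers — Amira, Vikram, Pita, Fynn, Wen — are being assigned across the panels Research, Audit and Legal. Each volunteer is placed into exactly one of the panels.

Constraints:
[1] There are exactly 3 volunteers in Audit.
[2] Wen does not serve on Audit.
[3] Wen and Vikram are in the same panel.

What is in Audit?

From (2): Wen ∉ Audit.
(3): Vikram matches Wen: Vikram ∉ Audit.
(1): only 3 candidates remain for Audit, so all are in.

Audit = {Amira, Fynn, Pita}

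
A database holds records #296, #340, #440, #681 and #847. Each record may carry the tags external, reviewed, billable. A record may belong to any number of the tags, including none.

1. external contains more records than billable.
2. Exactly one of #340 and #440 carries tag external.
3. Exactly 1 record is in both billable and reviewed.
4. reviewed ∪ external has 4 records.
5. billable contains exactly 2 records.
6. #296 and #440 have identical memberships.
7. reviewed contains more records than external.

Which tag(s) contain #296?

#296: external, reviewed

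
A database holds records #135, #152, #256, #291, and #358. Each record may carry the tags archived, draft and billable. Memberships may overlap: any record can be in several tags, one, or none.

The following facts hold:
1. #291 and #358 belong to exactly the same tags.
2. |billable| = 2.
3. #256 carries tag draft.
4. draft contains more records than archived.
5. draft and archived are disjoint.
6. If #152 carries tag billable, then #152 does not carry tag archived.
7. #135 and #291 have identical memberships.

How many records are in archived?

0

From (3): #256 ∈ draft.
(5) (disjoint): #256 ∉ archived.
Suppose #135 ∈ archived: no assignment then satisfies all the clues, so #135 ∉ archived.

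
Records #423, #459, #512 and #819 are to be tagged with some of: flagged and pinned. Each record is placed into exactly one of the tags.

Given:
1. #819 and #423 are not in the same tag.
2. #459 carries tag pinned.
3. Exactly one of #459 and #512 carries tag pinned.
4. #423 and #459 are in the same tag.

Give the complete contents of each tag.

flagged = {#512, #819}; pinned = {#423, #459}

From (2): #459 ∈ pinned.
(3) (exactly one): #512 ∉ pinned.
(4): #423 matches #459: #423 ∉ flagged.
(4): #423 matches #459: #423 ∈ pinned.
Only one tag left: #512 ∈ flagged.
(1): #819 ∉ pinned.
Only one tag left: #819 ∈ flagged.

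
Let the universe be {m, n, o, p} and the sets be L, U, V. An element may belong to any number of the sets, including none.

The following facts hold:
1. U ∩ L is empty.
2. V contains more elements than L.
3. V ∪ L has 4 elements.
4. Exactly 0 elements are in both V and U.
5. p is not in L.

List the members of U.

U = {}

From (5): p ∉ L.
Suppose m ∈ U: no assignment then satisfies all the clues, so m ∉ U.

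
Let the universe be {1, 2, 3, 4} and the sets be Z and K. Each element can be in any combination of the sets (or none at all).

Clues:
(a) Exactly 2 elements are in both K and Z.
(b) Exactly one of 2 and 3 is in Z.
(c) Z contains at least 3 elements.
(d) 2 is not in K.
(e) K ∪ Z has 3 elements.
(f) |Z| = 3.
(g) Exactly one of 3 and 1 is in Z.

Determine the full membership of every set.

Z = {1, 2, 4}; K = {1, 4}

From (d): 2 ∉ K.
Suppose 1 ∉ Z: no assignment then satisfies all the clues, so 1 ∈ Z.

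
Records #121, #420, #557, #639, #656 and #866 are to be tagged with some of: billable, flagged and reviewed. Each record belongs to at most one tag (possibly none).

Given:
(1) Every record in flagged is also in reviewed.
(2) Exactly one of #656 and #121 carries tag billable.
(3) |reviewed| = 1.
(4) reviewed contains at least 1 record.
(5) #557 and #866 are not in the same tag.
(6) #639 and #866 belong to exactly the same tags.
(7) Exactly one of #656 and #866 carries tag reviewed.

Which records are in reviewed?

reviewed = {#656}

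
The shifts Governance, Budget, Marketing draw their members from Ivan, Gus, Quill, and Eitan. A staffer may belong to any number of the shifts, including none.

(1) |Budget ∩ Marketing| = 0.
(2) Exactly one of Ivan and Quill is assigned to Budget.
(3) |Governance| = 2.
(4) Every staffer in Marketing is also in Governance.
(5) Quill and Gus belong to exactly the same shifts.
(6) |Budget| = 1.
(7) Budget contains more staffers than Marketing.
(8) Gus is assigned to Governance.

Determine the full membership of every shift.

From (8): Gus ∈ Governance.
(5): Quill matches Gus: Quill ∈ Governance.
(3): Governance already has 2, so the rest are out.
(4) contrapositive: Ivan ∉ Marketing.
(4) contrapositive: Eitan ∉ Marketing.
Suppose Ivan ∉ Budget: no assignment then satisfies all the clues, so Ivan ∈ Budget.

Governance = {Gus, Quill}; Budget = {Ivan}; Marketing = {}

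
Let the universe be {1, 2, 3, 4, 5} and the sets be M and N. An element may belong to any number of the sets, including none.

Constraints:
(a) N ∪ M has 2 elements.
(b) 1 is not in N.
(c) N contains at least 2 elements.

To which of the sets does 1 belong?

1: none

From (b): 1 ∉ N.
Suppose 1 ∈ M: no assignment then satisfies all the clues, so 1 ∉ M.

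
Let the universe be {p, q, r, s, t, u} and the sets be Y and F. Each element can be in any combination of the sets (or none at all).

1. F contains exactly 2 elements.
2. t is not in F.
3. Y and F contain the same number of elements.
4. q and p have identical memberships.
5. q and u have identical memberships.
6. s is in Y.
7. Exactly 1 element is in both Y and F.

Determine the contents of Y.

Y = {s, t}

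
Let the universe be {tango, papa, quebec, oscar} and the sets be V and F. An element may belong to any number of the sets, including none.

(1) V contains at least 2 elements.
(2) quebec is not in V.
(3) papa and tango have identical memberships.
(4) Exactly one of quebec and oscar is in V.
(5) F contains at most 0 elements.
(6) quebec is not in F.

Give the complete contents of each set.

V = {oscar, papa, tango}; F = {}

From (2): quebec ∉ V.
From (6): quebec ∉ F.
(4) (exactly one): oscar ∈ V.
(5): F already has 0, so the rest are out.
Suppose tango ∉ V: no assignment then satisfies all the clues, so tango ∈ V.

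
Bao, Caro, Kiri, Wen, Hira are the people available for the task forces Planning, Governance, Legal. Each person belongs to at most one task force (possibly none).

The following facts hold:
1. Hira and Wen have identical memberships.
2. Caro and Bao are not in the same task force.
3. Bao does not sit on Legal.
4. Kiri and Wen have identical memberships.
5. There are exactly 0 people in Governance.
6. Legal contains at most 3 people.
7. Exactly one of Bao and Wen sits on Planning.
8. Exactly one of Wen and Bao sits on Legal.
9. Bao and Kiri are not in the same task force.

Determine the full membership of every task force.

Planning = {Bao}; Governance = {}; Legal = {Hira, Kiri, Wen}

From (3): Bao ∉ Legal.
(5): Governance already has 0, so the rest are out.
(8) (exactly one): Wen ∈ Legal.
(1): Hira matches Wen: Hira ∉ Planning.
(1): Hira matches Wen: Hira ∈ Legal.
(4): Kiri matches Wen: Kiri ∉ Planning.
(4): Kiri matches Wen: Kiri ∈ Legal.
(6): Legal already has 3, so the rest are out.
(7) (exactly one): Bao ∈ Planning.
(2): Caro ∉ Planning.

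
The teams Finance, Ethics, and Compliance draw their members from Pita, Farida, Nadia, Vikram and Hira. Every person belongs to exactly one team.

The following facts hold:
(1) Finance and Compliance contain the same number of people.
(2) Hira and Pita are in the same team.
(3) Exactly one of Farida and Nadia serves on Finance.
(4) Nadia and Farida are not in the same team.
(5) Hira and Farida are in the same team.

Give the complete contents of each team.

Finance = {Nadia}; Ethics = {Farida, Hira, Pita}; Compliance = {Vikram}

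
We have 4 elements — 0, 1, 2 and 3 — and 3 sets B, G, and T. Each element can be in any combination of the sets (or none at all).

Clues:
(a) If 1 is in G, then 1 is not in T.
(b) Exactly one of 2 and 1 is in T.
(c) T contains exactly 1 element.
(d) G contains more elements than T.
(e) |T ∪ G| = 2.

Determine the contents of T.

T = {2}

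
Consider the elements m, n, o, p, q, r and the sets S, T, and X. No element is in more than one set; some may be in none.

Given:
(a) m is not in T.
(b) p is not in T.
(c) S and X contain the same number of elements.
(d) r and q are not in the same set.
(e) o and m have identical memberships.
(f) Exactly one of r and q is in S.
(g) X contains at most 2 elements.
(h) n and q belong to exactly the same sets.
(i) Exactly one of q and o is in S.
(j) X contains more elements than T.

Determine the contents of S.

S = {n, q}

From (a): m ∉ T.
From (b): p ∉ T.
(e): o matches m: o ∉ T.
Suppose m ∈ S: no assignment then satisfies all the clues, so m ∉ S.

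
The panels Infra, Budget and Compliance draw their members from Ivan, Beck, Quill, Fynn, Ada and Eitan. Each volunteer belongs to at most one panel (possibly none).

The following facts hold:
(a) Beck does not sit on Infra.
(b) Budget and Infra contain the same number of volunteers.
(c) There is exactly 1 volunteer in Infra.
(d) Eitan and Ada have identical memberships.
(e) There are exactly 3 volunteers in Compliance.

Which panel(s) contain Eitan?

Eitan: Compliance

From (a): Beck ∉ Infra.
Suppose Eitan ∈ Infra: no assignment then satisfies all the clues, so Eitan ∉ Infra.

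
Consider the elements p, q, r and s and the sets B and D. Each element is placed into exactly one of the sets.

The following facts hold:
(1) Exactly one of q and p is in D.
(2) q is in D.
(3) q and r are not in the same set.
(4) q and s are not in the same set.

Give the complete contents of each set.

B = {p, r, s}; D = {q}

From (2): q ∈ D.
(1) (exactly one): p ∉ D.
(3): r ∉ D.
(4): s ∉ D.
Only one set left: p ∈ B.
Only one set left: r ∈ B.
Only one set left: s ∈ B.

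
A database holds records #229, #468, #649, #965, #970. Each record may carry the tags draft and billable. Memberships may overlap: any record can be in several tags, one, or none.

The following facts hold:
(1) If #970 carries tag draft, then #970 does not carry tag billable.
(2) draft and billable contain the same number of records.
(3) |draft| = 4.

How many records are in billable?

4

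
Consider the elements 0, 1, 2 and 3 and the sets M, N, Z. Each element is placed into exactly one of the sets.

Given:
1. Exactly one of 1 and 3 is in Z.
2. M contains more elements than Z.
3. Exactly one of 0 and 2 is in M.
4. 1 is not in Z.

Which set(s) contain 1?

1: M

From (4): 1 ∉ Z.
(1) (exactly one): 3 ∈ Z.
Suppose 1 ∉ M: no assignment then satisfies all the clues, so 1 ∈ M.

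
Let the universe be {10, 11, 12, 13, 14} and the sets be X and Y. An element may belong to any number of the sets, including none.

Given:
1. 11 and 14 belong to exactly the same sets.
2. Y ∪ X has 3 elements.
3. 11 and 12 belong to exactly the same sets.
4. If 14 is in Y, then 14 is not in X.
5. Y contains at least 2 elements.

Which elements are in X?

X = {}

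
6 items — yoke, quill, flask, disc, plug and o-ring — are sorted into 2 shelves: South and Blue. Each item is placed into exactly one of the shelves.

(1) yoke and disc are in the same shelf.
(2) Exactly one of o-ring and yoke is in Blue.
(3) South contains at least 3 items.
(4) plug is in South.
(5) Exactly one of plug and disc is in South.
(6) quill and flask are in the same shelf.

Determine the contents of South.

South = {flask, o-ring, plug, quill}

From (4): plug ∈ South.
(5) (exactly one): disc ∉ South.
Only one shelf left: disc ∈ Blue.
(1): yoke matches disc: yoke ∉ South.
(1): yoke matches disc: yoke ∈ Blue.
(2) (exactly one): o-ring ∉ Blue.
Only one shelf left: o-ring ∈ South.
Suppose quill ∉ South: no assignment then satisfies all the clues, so quill ∈ South.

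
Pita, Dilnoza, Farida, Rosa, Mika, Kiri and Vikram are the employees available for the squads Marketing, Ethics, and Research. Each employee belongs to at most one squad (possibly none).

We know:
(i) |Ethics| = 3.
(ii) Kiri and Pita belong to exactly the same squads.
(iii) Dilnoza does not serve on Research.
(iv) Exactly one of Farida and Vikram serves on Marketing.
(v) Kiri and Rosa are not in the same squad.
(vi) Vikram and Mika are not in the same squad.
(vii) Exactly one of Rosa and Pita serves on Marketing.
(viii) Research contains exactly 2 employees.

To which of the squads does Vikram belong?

Vikram: Marketing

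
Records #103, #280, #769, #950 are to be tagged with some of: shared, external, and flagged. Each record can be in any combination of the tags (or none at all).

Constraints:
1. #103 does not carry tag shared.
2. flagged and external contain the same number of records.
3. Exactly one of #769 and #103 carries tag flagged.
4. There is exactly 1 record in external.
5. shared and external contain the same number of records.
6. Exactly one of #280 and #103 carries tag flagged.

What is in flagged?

flagged = {#103}

From (1): #103 ∉ shared.
Suppose #103 ∉ flagged: no assignment then satisfies all the clues, so #103 ∈ flagged.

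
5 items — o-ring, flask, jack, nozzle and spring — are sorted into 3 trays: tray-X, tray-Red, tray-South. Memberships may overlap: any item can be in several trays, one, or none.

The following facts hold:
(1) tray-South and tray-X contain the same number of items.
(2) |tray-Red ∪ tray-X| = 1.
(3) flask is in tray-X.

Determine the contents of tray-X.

tray-X = {flask}

From (3): flask ∈ tray-X.
Suppose o-ring ∈ tray-X: no assignment then satisfies all the clues, so o-ring ∉ tray-X.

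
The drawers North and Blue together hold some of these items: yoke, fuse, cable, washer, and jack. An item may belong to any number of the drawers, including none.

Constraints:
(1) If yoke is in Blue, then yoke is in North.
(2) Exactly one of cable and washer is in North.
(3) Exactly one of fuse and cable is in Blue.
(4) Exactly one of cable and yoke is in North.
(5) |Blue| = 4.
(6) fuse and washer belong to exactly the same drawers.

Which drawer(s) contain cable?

cable: none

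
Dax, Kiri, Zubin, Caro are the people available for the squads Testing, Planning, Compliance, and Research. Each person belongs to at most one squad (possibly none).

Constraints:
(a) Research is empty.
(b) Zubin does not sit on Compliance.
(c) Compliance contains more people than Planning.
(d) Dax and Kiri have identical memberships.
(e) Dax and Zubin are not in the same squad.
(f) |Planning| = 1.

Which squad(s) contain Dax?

Dax: Compliance

From (b): Zubin ∉ Compliance.
(a): Research already has 0, so the rest are out.
Suppose Dax ∈ Testing: no assignment then satisfies all the clues, so Dax ∉ Testing.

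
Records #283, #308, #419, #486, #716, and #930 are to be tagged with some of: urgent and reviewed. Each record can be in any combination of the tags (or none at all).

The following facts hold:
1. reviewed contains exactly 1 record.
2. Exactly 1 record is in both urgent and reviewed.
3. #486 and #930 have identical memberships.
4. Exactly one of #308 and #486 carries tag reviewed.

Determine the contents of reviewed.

reviewed = {#308}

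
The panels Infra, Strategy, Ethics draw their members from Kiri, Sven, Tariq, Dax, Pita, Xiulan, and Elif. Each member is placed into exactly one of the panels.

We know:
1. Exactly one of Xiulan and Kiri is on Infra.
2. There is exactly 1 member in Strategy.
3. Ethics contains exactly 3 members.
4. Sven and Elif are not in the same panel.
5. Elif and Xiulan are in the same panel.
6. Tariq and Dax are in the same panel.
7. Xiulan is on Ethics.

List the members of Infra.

Infra = {Dax, Kiri, Tariq}

From (7): Xiulan ∈ Ethics.
(1) (exactly one): Kiri ∈ Infra.
(5): Elif matches Xiulan: Elif ∉ Infra.
(5): Elif matches Xiulan: Elif ∉ Strategy.
(5): Elif matches Xiulan: Elif ∈ Ethics.
(4): Sven ∉ Ethics.
Suppose Sven ∈ Infra: no assignment then satisfies all the clues, so Sven ∉ Infra.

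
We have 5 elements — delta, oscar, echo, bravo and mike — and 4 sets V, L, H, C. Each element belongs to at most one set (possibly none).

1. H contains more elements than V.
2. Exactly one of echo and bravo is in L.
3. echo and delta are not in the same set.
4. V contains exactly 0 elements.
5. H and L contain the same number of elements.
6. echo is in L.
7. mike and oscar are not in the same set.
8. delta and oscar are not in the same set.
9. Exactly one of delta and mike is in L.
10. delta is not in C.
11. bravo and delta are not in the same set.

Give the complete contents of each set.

V = {}; L = {echo, mike}; H = {bravo, oscar}; C = {}

From (6): echo ∈ L.
From (10): delta ∉ C.
(2) (exactly one): bravo ∉ L.
(3): delta ∉ L.
(4): V already has 0, so the rest are out.
(9) (exactly one): mike ∈ L.
(7): oscar ∉ L.
Suppose delta ∈ H: no assignment then satisfies all the clues, so delta ∉ H.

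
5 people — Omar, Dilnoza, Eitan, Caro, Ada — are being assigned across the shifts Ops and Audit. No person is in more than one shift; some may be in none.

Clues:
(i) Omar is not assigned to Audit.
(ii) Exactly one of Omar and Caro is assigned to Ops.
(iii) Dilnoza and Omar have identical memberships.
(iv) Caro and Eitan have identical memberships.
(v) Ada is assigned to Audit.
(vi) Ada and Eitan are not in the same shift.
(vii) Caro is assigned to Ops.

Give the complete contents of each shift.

Ops = {Caro, Eitan}; Audit = {Ada}

From (i): Omar ∉ Audit.
From (v): Ada ∈ Audit.
From (vii): Caro ∈ Ops.
(ii) (exactly one): Omar ∉ Ops.
(iii): Dilnoza matches Omar: Dilnoza ∉ Ops.
(iii): Dilnoza matches Omar: Dilnoza ∉ Audit.
(iv): Eitan matches Caro: Eitan ∈ Ops.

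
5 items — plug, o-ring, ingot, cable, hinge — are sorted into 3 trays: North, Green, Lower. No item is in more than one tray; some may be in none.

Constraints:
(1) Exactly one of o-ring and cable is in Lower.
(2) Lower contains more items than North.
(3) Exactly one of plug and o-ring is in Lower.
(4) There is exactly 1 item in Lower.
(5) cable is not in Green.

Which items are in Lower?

Lower = {o-ring}

From (5): cable ∉ Green.
Suppose plug ∈ Lower: no assignment then satisfies all the clues, so plug ∉ Lower.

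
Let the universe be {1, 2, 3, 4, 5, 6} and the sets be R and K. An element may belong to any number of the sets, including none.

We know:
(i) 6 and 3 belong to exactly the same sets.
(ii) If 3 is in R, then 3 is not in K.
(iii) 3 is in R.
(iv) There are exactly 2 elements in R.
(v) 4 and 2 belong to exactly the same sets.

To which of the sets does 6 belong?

6: R

From (iii): 3 ∈ R.
(i): 6 matches 3: 6 ∈ R.
(ii): 3 ∉ K.
(iv): R already has 2, so the rest are out.
(i): 6 matches 3: 6 ∉ K.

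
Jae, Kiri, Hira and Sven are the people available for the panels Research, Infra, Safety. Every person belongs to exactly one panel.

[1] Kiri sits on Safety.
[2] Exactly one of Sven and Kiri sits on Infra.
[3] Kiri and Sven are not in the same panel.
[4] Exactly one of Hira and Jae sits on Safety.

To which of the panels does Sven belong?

From (1): Kiri ∈ Safety.
(2) (exactly one): Sven ∈ Infra.

Sven: Infra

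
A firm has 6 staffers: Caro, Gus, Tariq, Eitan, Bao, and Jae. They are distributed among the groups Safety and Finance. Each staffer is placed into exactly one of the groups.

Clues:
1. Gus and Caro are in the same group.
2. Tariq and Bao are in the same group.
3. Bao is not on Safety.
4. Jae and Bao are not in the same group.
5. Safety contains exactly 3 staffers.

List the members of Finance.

Finance = {Bao, Eitan, Tariq}

From (3): Bao ∉ Safety.
(2): Tariq matches Bao: Tariq ∉ Safety.
Only one group left: Tariq ∈ Finance.
Only one group left: Bao ∈ Finance.
(4): Jae ∉ Finance.
Only one group left: Jae ∈ Safety.
Suppose Caro ∈ Finance: no assignment then satisfies all the clues, so Caro ∉ Finance.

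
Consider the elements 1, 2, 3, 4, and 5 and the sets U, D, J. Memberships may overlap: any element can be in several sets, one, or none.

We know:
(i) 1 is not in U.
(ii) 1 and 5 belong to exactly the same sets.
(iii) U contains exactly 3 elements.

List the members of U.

U = {2, 3, 4}

From (i): 1 ∉ U.
(ii): 5 matches 1: 5 ∉ U.
(iii): only 3 candidates remain for U, so all are in.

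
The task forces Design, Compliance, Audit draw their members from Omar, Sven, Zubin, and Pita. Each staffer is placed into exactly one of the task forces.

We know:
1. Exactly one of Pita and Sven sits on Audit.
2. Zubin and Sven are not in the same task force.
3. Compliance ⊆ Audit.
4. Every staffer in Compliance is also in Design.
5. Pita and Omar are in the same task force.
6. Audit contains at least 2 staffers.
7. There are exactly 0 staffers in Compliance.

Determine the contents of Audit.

Audit = {Omar, Pita, Zubin}

(7): Compliance already has 0, so the rest are out.
Suppose Omar ∉ Audit: no assignment then satisfies all the clues, so Omar ∈ Audit.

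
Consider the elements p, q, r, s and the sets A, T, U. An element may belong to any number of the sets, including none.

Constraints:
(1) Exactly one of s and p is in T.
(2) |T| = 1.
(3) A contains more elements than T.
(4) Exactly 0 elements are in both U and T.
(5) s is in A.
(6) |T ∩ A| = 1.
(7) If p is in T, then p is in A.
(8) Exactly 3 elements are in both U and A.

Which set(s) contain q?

q: A, U

From (5): s ∈ A.
Suppose q ∉ A: no assignment then satisfies all the clues, so q ∈ A.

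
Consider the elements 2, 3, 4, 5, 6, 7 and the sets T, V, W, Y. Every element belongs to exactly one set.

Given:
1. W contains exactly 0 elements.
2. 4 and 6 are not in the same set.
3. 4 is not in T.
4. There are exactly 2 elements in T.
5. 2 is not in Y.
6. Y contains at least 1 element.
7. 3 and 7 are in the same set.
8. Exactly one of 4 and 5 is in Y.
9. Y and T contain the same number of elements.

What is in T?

T = {3, 7}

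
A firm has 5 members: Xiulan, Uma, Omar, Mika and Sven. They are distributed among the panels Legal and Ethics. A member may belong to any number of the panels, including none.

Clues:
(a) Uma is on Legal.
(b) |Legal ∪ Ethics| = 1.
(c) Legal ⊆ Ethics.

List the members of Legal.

Legal = {Uma}

From (a): Uma ∈ Legal.
(c) with Uma ∈ Legal: Uma ∈ Ethics.
Suppose Xiulan ∈ Legal: no assignment then satisfies all the clues, so Xiulan ∉ Legal.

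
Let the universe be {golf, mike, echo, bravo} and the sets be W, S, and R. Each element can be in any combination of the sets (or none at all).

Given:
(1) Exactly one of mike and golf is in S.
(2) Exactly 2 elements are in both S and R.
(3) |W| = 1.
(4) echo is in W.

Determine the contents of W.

From (4): echo ∈ W.
(3): W already has 1, so the rest are out.

W = {echo}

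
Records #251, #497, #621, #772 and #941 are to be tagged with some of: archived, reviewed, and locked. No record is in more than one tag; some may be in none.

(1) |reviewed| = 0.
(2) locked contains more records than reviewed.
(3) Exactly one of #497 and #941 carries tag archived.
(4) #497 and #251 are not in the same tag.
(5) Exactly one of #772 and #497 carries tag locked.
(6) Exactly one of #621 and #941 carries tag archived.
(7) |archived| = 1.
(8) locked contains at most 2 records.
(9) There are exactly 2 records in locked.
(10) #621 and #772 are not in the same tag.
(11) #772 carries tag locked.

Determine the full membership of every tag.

archived = {#941}; reviewed = {}; locked = {#251, #772}

From (11): #772 ∈ locked.
(1): reviewed already has 0, so the rest are out.
(5) (exactly one): #497 ∉ locked.
(10): #621 ∉ locked.
Suppose #251 ∈ archived: no assignment then satisfies all the clues, so #251 ∉ archived.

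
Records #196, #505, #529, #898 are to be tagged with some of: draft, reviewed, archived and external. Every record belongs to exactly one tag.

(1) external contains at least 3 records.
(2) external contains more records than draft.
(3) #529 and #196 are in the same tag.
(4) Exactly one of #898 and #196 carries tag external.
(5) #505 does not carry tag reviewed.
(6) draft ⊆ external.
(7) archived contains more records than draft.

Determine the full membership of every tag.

draft = {}; reviewed = {}; archived = {#898}; external = {#196, #505, #529}

From (5): #505 ∉ reviewed.
Suppose #196 ∈ draft: no assignment then satisfies all the clues, so #196 ∉ draft.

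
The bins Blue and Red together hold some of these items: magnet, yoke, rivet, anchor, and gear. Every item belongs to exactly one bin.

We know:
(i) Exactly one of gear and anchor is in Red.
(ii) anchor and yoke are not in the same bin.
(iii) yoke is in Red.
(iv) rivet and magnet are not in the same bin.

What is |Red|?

3

From (iii): yoke ∈ Red.
(ii): anchor ∉ Red.
Only one bin left: anchor ∈ Blue.
(i) (exactly one): gear ∈ Red.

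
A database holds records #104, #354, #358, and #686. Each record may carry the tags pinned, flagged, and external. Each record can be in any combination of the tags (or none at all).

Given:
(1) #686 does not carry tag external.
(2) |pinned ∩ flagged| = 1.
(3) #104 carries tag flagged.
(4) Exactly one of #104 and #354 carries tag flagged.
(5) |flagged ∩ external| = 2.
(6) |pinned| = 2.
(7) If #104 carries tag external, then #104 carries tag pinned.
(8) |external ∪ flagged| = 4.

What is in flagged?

flagged = {#104, #358, #686}

From (1): #686 ∉ external.
From (3): #104 ∈ flagged.
(4) (exactly one): #354 ∉ flagged.
Suppose #358 ∉ flagged: no assignment then satisfies all the clues, so #358 ∈ flagged.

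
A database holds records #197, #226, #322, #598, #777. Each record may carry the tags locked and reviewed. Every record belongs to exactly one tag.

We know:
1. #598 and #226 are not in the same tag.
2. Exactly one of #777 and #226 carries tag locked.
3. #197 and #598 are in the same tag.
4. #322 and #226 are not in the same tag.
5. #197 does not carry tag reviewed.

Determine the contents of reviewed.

From (5): #197 ∉ reviewed.
(3): #598 matches #197: #598 ∉ reviewed.
Only one tag left: #197 ∈ locked.
Only one tag left: #598 ∈ locked.
(1): #226 ∉ locked.
(2) (exactly one): #777 ∈ locked.
Only one tag left: #226 ∈ reviewed.
(4): #322 ∉ reviewed.
Only one tag left: #322 ∈ locked.

reviewed = {#226}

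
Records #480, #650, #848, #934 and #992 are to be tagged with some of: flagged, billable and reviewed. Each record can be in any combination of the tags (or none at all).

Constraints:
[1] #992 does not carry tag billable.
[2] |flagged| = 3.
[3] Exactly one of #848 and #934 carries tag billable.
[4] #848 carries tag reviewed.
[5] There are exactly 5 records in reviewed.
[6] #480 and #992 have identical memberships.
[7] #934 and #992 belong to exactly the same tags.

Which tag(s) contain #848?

From (1): #992 ∉ billable.
From (4): #848 ∈ reviewed.
(5): only 5 candidates remain for reviewed, so all are in.
(6): #480 matches #992: #480 ∉ billable.
(7): #934 matches #992: #934 ∉ billable.
(3) (exactly one): #848 ∈ billable.
Suppose #848 ∈ flagged: no assignment then satisfies all the clues, so #848 ∉ flagged.

#848: billable, reviewed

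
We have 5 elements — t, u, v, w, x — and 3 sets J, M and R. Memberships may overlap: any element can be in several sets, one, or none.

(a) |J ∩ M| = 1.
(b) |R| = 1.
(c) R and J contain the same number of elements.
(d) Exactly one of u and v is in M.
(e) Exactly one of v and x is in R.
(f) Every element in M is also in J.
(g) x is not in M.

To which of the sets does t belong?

t: none

From (g): x ∉ M.
Suppose t ∈ J: no assignment then satisfies all the clues, so t ∉ J.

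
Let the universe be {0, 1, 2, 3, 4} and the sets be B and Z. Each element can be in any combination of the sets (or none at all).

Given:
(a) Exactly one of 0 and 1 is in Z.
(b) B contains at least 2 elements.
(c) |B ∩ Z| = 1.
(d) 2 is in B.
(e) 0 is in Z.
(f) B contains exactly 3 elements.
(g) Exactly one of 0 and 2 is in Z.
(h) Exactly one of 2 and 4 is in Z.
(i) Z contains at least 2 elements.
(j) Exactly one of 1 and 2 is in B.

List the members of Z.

From (d): 2 ∈ B.
From (e): 0 ∈ Z.
(a) (exactly one): 1 ∉ Z.
(g) (exactly one): 2 ∉ Z.
(h) (exactly one): 4 ∈ Z.
(j) (exactly one): 1 ∉ B.
Suppose 3 ∈ Z: no assignment then satisfies all the clues, so 3 ∉ Z.

Z = {0, 4}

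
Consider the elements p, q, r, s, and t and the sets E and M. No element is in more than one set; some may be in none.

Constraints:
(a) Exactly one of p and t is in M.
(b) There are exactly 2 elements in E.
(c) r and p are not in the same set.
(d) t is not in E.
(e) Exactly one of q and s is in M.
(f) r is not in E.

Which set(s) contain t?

t: M

From (d): t ∉ E.
From (f): r ∉ E.
Suppose t ∉ M: no assignment then satisfies all the clues, so t ∈ M.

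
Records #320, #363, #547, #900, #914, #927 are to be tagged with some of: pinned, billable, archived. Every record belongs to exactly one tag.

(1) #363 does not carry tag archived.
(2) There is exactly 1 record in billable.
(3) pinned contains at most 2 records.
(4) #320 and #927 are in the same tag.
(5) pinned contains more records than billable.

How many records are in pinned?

From (1): #363 ∉ archived.
Suppose #320 ∈ billable: no assignment then satisfies all the clues, so #320 ∉ billable.

2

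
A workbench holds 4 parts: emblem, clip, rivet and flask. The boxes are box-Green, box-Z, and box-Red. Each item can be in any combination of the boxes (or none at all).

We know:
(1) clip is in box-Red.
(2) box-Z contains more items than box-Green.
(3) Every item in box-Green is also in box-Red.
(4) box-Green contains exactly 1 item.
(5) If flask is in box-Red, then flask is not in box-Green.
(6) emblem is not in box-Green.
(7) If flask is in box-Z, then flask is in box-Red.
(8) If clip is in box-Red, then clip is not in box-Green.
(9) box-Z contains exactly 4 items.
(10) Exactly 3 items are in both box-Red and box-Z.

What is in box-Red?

box-Red = {clip, flask, rivet}

From (1): clip ∈ box-Red.
From (6): emblem ∉ box-Green.
(8): clip ∉ box-Green.
(9): only 4 candidates remain for box-Z, so all are in.
(7): flask ∈ box-Red.
(5): flask ∉ box-Green.
(4): only 1 candidates remain for box-Green, so all are in.
(3) with rivet ∈ box-Green: rivet ∈ box-Red.
Suppose emblem ∈ box-Red: no assignment then satisfies all the clues, so emblem ∉ box-Red.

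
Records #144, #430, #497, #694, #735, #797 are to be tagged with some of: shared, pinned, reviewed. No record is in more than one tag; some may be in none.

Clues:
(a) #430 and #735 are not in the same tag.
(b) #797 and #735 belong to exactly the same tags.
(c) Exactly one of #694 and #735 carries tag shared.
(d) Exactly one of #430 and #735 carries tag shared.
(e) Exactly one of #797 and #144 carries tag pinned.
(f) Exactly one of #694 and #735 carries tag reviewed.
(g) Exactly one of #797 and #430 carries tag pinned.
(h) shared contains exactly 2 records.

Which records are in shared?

shared = {#735, #797}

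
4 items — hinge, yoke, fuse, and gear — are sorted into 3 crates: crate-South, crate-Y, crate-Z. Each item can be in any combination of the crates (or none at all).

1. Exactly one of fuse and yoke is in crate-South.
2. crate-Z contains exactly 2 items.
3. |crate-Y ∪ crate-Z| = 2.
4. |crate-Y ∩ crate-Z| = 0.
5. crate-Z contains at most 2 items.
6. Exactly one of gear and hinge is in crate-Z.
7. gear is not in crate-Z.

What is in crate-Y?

crate-Y = {}

From (7): gear ∉ crate-Z.
(6) (exactly one): hinge ∈ crate-Z.
Suppose hinge ∈ crate-Y: no assignment then satisfies all the clues, so hinge ∉ crate-Y.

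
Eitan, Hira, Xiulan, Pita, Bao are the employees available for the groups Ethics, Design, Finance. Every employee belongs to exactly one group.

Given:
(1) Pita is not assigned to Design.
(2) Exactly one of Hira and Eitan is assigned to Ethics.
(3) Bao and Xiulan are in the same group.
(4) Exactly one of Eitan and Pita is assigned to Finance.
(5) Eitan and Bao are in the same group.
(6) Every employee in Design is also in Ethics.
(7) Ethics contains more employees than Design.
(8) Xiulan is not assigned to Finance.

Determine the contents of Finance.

Finance = {Hira, Pita}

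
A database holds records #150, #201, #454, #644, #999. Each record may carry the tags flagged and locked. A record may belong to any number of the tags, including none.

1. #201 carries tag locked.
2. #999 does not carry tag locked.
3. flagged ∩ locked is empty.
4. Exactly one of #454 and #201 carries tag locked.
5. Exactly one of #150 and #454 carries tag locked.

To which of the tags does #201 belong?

#201: locked

From (1): #201 ∈ locked.
From (2): #999 ∉ locked.
(3) (disjoint): #201 ∉ flagged.
(4) (exactly one): #454 ∉ locked.
(5) (exactly one): #150 ∈ locked.
(3) (disjoint): #150 ∉ flagged.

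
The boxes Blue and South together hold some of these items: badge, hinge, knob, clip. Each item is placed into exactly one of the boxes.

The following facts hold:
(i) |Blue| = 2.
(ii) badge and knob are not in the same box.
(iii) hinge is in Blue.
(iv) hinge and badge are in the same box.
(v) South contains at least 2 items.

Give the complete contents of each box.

Blue = {badge, hinge}; South = {clip, knob}

From (iii): hinge ∈ Blue.
(iv): badge matches hinge: badge ∈ Blue.
(v): only 2 candidates remain for South, so all are in.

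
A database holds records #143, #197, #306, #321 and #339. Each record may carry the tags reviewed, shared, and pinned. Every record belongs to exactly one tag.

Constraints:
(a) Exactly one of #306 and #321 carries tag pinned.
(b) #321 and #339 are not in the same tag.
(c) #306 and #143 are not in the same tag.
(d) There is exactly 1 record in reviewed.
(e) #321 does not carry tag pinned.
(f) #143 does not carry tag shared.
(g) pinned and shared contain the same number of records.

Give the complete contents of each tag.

From (e): #321 ∉ pinned.
From (f): #143 ∉ shared.
(a) (exactly one): #306 ∈ pinned.
(c): #143 ∉ pinned.
Only one tag left: #143 ∈ reviewed.
(d): reviewed already has 1, so the rest are out.
Only one tag left: #321 ∈ shared.
(b): #339 ∉ shared.
Only one tag left: #339 ∈ pinned.
Suppose #197 ∉ shared: no assignment then satisfies all the clues, so #197 ∈ shared.

reviewed = {#143}; shared = {#197, #321}; pinned = {#306, #339}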